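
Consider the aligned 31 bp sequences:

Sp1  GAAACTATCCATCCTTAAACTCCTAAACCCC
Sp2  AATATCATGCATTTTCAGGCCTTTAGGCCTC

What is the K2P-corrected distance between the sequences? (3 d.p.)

Of 31 sites, 14 differences are transitions and 2 are transversions, so P = 14/31 ≈ 0.451613 and Q = 2/31 ≈ 0.064516.
Under the Kimura two-parameter model, d = −½ ln(1 − 2P − Q) − ¼ ln(1 − 2Q).
1 − 2P − Q = 0.032258, giving −½ ln(0.032258) = 1.716995.
1 − 2Q = 0.870968, giving −¼ ln(0.870968) = 0.034538.
d = 1.716995 + 0.034538 = 1.751533.

1.752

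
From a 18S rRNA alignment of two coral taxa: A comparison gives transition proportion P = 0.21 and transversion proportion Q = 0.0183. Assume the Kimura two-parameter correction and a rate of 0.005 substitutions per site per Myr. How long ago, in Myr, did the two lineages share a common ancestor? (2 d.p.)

Under the Kimura two-parameter model, d = −½ ln(1 − 2P − Q) − ¼ ln(1 − 2Q).
1 − 2P − Q = 0.5617, giving −½ ln(0.5617) = 0.288394.
1 − 2Q = 0.9634, giving −¼ ln(0.9634) = 0.009322.
d = 0.288394 + 0.009322 = 0.297716.
Under a molecular clock d = 2μt, so t = d/(2μ) = 0.297716 / (2 × 0.005) = 29.77 Myr.

29.77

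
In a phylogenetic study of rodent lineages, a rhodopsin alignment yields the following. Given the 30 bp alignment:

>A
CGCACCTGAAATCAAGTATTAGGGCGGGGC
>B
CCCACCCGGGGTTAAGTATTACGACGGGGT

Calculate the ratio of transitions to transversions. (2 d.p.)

Transitions are A↔G and C↔T; transversions are all other mismatches.
Transitions: 7. Transversions: 2.
R = 7/2 = 3.50.

3.50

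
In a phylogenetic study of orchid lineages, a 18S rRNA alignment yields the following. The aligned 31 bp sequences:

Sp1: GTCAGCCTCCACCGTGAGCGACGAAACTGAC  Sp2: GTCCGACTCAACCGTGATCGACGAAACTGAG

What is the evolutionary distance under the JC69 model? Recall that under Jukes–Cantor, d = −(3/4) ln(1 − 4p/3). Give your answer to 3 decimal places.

The sequences differ at 5 of 31 sites (4, 6, 10, 18, 31), so p = 5/31 ≈ 0.16129.
d = −(3/4) ln(1 − 4p/3) = −0.75 ln(1 − 0.215053) = −0.75 ln(0.784947)
  = −0.75 × (-0.242139) = 0.181604 substitutions/site.

0.182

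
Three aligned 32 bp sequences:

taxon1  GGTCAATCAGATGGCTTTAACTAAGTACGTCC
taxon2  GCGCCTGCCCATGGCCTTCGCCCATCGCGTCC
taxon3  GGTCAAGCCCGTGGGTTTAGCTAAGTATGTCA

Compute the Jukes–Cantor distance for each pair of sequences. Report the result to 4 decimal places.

d(taxon1,taxon2) = 0.7356, d(taxon1,taxon3) = 0.3041, d(taxon2,taxon3) = 0.7356

taxon1–taxon2: 15/32 sites differ → p = 0.46875, d = −0.75 ln(1 − 0.625) = 0.735622 ≈ 0.7356.
taxon1–taxon3: 8/32 sites differ → p = 0.25, d = −0.75 ln(1 − 0.333333) = 0.304098 ≈ 0.3041.
taxon2–taxon3: 15/32 sites differ → p = 0.46875, d = −0.75 ln(1 − 0.625) = 0.735622 ≈ 0.7356.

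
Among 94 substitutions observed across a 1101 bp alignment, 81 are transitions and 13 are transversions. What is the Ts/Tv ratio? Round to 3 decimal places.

R = 81/13 = 6.230769… ≈ 6.231 (to 3 d.p.).

6.231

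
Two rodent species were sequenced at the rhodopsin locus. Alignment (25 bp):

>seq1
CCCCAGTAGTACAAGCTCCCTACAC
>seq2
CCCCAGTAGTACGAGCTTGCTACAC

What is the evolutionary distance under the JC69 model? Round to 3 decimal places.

0.131

The sequences differ at 3 of 25 sites (13, 18, 19), so p = 3/25 = 0.12.
d = −(3/4) ln(1 − 4p/3) = −0.75 ln(1 − 0.16) = −0.75 ln(0.84)
  = −0.75 × (-0.174353) = 0.130765 substitutions/site.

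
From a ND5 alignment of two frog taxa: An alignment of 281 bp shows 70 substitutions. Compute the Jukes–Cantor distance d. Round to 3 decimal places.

p = 70/281 ≈ 0.24911.
d = −(3/4) ln(1 − 4p/3) = −0.75 ln(1 − 0.332147) = −0.75 ln(0.667853)
  = −0.75 × (-0.403687) = 0.302765 substitutions/site.

0.303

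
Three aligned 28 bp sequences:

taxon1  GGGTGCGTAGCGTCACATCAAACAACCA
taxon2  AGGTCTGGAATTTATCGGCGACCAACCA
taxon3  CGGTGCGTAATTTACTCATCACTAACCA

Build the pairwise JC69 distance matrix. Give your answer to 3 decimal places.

taxon1–taxon2: 13/28 sites differ → p ≈ 0.464286, d = −0.75 ln(1 − 0.619048) = 0.723811 ≈ 0.724.
taxon1–taxon3: 13/28 sites differ → p ≈ 0.464286, d = −0.75 ln(1 − 0.619048) = 0.723811 ≈ 0.724.
taxon2–taxon3: 11/28 sites differ → p ≈ 0.392857, d = −0.75 ln(1 − 0.523809) = 0.556452 ≈ 0.556.

d(taxon1,taxon2) = 0.724, d(taxon1,taxon3) = 0.724, d(taxon2,taxon3) = 0.556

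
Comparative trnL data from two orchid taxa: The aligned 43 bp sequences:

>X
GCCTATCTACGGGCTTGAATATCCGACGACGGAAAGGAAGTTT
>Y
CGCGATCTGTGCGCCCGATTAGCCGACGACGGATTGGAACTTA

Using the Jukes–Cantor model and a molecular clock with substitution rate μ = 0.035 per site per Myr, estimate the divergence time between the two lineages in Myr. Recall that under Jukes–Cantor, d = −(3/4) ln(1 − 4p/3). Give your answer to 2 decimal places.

6.10

The sequences differ at 14 of 43 sites, so p = 14/43 ≈ 0.325581.
d = −(3/4) ln(1 − 4p/3) = −0.75 ln(1 − 0.434108) = −0.75 ln(0.565892)
  = −0.75 × (-0.569352) = 0.427014 substitutions/site.
Under a molecular clock d = 2μt, so t = d/(2μ) = 0.427014 / (2 × 0.035) = 6.10 Myr.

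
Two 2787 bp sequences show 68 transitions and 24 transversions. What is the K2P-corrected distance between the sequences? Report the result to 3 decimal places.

P = 68/2787 ≈ 0.024399 and Q = 24/2787 ≈ 0.008611.
Under the Kimura two-parameter model, d = −½ ln(1 − 2P − Q) − ¼ ln(1 − 2Q).
1 − 2P − Q = 0.942591, giving −½ ln(0.942591) = 0.029561.
1 − 2Q = 0.982778, giving −¼ ln(0.982778) = 0.004343.
d = 0.029561 + 0.004343 = 0.033904.

0.034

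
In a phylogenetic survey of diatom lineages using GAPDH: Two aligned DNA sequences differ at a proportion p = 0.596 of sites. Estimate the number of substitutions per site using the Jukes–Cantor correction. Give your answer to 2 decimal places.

1.19

d = −(3/4) ln(1 − 4p/3) = −0.75 ln(1 − 0.794667) = −0.75 ln(0.205333)
  = −0.75 × (-1.583122) = 1.187342 substitutions/site.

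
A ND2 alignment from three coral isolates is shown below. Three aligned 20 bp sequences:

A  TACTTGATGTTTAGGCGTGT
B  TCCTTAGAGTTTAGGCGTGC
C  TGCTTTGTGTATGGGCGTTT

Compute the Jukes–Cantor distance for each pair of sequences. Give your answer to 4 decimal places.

A–B: 5/20 sites differ → p = 0.25, d = −0.75 ln(1 − 0.333333) = 0.304098 ≈ 0.3041.
A–C: 6/20 sites differ → p = 0.3, d = −0.75 ln(1 − 0.4) = 0.383119 ≈ 0.3831.
B–C: 7/20 sites differ → p = 0.35, d = −0.75 ln(1 − 0.466667) = 0.471457 ≈ 0.4715.

d(A,B) = 0.3041, d(A,C) = 0.3831, d(B,C) = 0.4715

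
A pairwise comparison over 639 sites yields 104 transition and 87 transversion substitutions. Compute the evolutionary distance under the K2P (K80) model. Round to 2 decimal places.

0.39

P = 104/639 ≈ 0.162754 and Q = 87/639 ≈ 0.13615.
Under the Kimura two-parameter model, d = −½ ln(1 − 2P − Q) − ¼ ln(1 − 2Q).
1 − 2P − Q = 0.538342, giving −½ ln(0.538342) = 0.309631.
1 − 2Q = 0.7277, giving −¼ ln(0.7277) = 0.079467.
d = 0.309631 + 0.079467 = 0.389098.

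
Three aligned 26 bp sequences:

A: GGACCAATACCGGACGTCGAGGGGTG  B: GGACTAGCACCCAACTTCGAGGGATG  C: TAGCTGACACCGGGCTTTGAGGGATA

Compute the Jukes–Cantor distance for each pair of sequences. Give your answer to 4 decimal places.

A–B: 7/26 sites differ → p ≈ 0.269231, d = −0.75 ln(1 − 0.358975) = 0.333515 ≈ 0.3335.
A–C: 11/26 sites differ → p ≈ 0.423077, d = −0.75 ln(1 − 0.564103) = 0.622762 ≈ 0.6228.
B–C: 10/26 sites differ → p ≈ 0.384615, d = −0.75 ln(1 − 0.51282) = 0.539341 ≈ 0.5393.

d(A,B) = 0.3335, d(A,C) = 0.6228, d(B,C) = 0.5393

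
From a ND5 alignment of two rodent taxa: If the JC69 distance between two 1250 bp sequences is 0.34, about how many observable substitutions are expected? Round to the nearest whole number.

Invert JC69: p = (3/4)(1 − e^(−4d/3)) = 0.75 × (1 − e^(-0.453333)) = 0.75 × (1 − 0.635506) = 0.273371.
Expected differing sites = pL ≈ 0.273371 × 1250 = 341.71375 ≈ 342.

342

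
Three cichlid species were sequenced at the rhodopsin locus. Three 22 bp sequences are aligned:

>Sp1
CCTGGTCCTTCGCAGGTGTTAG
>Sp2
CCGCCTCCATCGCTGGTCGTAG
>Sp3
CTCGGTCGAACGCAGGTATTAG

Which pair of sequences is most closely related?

Sp1 and Sp3

Sp1–Sp2: 7/22 differ, p = 0.318, d = 0.414.
Sp1–Sp3: 6/22 differ, p = 0.273, d = 0.339.
Sp2–Sp3: 9/22 differ, p = 0.409, d = 0.591.
The smallest distance is between Sp1 and Sp3.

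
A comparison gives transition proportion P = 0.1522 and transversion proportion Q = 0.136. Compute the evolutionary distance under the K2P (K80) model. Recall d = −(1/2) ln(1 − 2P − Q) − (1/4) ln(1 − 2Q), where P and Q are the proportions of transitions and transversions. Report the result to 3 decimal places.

0.370

Under the Kimura two-parameter model, d = −½ ln(1 − 2P − Q) − ¼ ln(1 − 2Q).
1 − 2P − Q = 0.5596, giving −½ ln(0.5596) = 0.290267.
1 − 2Q = 0.728, giving −¼ ln(0.728) = 0.079364.
d = 0.290267 + 0.079364 = 0.369631.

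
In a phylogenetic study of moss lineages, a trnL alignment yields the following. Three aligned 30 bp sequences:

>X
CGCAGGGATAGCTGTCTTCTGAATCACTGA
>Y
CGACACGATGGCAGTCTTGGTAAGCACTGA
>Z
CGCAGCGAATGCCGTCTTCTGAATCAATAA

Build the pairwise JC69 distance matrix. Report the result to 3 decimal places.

d(X,Y) = 0.441, d(X,Z) = 0.233, d(Y,Z) = 0.572

X–Y: 10/30 sites differ → p ≈ 0.333333, d = −0.75 ln(1 − 0.444444) = 0.440839 ≈ 0.441.
X–Z: 6/30 sites differ → p = 0.2, d = −0.75 ln(1 − 0.266667) = 0.232617 ≈ 0.233.
Y–Z: 12/30 sites differ → p = 0.4, d = −0.75 ln(1 − 0.533333) = 0.571605 ≈ 0.572.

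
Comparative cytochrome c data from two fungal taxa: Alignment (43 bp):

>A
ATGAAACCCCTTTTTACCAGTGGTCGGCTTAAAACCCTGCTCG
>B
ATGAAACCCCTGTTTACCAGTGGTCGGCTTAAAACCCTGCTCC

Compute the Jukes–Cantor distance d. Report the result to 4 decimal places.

0.0480

The sequences differ at 2 of 43 sites (12, 43), so p = 2/43 ≈ 0.046512.
d = −(3/4) ln(1 − 4p/3) = −0.75 ln(1 − 0.062016) = −0.75 ln(0.937984)
  = −0.75 × (-0.064022) = 0.048017 substitutions/site.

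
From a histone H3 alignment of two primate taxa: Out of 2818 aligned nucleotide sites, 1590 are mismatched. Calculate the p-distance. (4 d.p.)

p = 1590/2818 = 0.564229… ≈ 0.5642 (to 4 d.p.).

0.5642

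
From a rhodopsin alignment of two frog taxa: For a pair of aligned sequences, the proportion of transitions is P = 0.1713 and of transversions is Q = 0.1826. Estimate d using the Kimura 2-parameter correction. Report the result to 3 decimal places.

Under the Kimura two-parameter model, d = −½ ln(1 − 2P − Q) − ¼ ln(1 − 2Q).
1 − 2P − Q = 0.4748, giving −½ ln(0.4748) = 0.372431.
1 − 2Q = 0.6348, giving −¼ ln(0.6348) = 0.113611.
d = 0.372431 + 0.113611 = 0.486042.

0.486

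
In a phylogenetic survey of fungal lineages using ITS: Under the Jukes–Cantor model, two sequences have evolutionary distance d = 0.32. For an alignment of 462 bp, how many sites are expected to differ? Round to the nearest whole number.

120

Invert JC69: p = (3/4)(1 − e^(−4d/3)) = 0.75 × (1 − e^(-0.426667)) = 0.75 × (1 − 0.652681) = 0.260489.
Expected differing sites = pL ≈ 0.260489 × 462 = 120.345918 ≈ 120.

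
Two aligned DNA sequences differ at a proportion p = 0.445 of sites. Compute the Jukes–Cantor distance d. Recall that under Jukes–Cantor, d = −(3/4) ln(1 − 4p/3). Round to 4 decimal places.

d = −(3/4) ln(1 − 4p/3) = −0.75 ln(1 − 0.593333) = −0.75 ln(0.406667)
  = −0.75 × (-0.899761) = 0.674821 substitutions/site.

0.6748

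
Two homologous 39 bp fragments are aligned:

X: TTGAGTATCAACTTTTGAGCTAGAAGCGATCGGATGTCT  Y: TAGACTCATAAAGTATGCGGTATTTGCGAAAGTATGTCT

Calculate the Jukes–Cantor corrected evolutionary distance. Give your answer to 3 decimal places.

0.594

The sequences differ at 16 of 39 sites, so p = 16/39 ≈ 0.410256.
d = −(3/4) ln(1 − 4p/3) = −0.75 ln(1 − 0.547008) = −0.75 ln(0.452992)
  = −0.75 × (-0.791881) = 0.593911 substitutions/site.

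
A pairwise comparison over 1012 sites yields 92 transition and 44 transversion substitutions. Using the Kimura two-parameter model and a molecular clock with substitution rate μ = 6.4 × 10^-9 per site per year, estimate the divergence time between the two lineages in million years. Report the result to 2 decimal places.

11.75

P = 92/1012 ≈ 0.090909 and Q = 44/1012 ≈ 0.043478.
Under the Kimura two-parameter model, d = −½ ln(1 − 2P − Q) − ¼ ln(1 − 2Q).
1 − 2P − Q = 0.774704, giving −½ ln(0.774704) = 0.127637.
1 − 2Q = 0.913044, giving −¼ ln(0.913044) = 0.022743.
d = 0.127637 + 0.022743 = 0.150380.
Under a molecular clock d = 2μt, so t = d/(2μ) = 0.150380 / (2 × 6.4 × 10^-9) = 11.75 million years.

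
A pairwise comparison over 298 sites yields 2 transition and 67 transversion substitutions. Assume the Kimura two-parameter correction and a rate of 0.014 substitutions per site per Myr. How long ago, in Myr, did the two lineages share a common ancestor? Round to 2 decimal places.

P = 2/298 ≈ 0.006711 and Q = 67/298 ≈ 0.224832.
Under the Kimura two-parameter model, d = −½ ln(1 − 2P − Q) − ¼ ln(1 − 2Q).
1 − 2P − Q = 0.761746, giving −½ ln(0.761746) = 0.136071.
1 − 2Q = 0.550336, giving −¼ ln(0.550336) = 0.149307.
d = 0.136071 + 0.149307 = 0.285378.
Under a molecular clock d = 2μt, so t = d/(2μ) = 0.285378 / (2 × 0.014) = 10.19 Myr.

10.19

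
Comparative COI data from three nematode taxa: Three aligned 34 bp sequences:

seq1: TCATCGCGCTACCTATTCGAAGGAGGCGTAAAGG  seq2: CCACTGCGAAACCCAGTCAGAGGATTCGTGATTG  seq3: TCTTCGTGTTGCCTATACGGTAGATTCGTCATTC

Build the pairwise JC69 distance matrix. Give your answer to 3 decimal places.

d(seq1,seq2) = 0.597, d(seq1,seq3) = 0.597, d(seq2,seq3) = 0.741

seq1–seq2: 14/34 sites differ → p ≈ 0.411765, d = −0.75 ln(1 − 0.54902) = 0.597249 ≈ 0.597.
seq1–seq3: 14/34 sites differ → p ≈ 0.411765, d = −0.75 ln(1 − 0.54902) = 0.597249 ≈ 0.597.
seq2–seq3: 16/34 sites differ → p ≈ 0.470588, d = −0.75 ln(1 − 0.627451) = 0.740540 ≈ 0.741.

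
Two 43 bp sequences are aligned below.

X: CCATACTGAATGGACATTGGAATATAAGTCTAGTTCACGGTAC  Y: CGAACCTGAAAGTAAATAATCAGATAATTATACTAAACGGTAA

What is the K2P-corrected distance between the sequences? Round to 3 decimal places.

0.612

Of 43 sites, 1 differences are transitions and 16 are transversions, so P = 1/43 ≈ 0.023256 and Q = 16/43 ≈ 0.372093.
Under the Kimura two-parameter model, d = −½ ln(1 − 2P − Q) − ¼ ln(1 − 2Q).
1 − 2P − Q = 0.581395, giving −½ ln(0.581395) = 0.271162.
1 − 2Q = 0.255814, giving −¼ ln(0.255814) = 0.340826.
d = 0.271162 + 0.340826 = 0.611988.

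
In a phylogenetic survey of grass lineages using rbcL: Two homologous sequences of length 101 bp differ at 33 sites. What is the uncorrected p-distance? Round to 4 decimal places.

0.3267

p = 33/101 = 0.326732… ≈ 0.3267 (to 4 d.p.).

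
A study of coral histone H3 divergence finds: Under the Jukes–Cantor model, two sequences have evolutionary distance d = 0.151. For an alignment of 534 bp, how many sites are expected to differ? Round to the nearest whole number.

73

Invert JC69: p = (3/4)(1 − e^(−4d/3)) = 0.75 × (1 − e^(-0.201333)) = 0.75 × (1 − 0.817640) = 0.136770.
Expected differing sites = pL ≈ 0.136770 × 534 = 73.03518 ≈ 73.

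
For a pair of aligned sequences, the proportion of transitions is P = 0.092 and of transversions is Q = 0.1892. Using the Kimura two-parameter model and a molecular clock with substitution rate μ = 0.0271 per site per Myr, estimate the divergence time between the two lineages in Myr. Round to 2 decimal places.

6.50

Under the Kimura two-parameter model, d = −½ ln(1 − 2P − Q) − ¼ ln(1 − 2Q).
1 − 2P − Q = 0.6268, giving −½ ln(0.6268) = 0.233564.
1 − 2Q = 0.6216, giving −¼ ln(0.6216) = 0.118865.
d = 0.233564 + 0.118865 = 0.352429.
Under a molecular clock d = 2μt, so t = d/(2μ) = 0.352429 / (2 × 0.0271) = 6.50 Myr.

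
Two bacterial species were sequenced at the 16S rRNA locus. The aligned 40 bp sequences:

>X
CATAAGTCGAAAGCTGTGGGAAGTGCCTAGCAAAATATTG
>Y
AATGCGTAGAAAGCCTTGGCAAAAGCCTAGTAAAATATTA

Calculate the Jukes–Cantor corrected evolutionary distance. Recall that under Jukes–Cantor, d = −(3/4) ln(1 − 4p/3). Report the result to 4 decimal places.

The sequences differ at 11 of 40 sites, so p = 11/40 = 0.275.
d = −(3/4) ln(1 − 4p/3) = −0.75 ln(1 − 0.366667) = −0.75 ln(0.633333)
  = −0.75 × (-0.456759) = 0.342569 substitutions/site.

0.3426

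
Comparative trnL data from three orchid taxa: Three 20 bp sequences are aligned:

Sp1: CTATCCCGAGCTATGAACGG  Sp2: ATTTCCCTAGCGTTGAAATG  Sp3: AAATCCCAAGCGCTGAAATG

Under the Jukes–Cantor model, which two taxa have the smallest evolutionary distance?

Sp1–Sp2: 7/20 differ, p = 0.350, d = 0.471.
Sp1–Sp3: 7/20 differ, p = 0.350, d = 0.471.
Sp2–Sp3: 4/20 differ, p = 0.200, d = 0.233.
The smallest distance is between Sp2 and Sp3.

Sp2 and Sp3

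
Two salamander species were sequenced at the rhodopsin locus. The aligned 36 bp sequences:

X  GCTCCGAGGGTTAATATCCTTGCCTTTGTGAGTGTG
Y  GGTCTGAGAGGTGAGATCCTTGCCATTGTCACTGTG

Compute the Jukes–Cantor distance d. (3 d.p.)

0.304

The sequences differ at 9 of 36 sites (2, 5, 9, 11, 13, 15, 25, 30, 32), so p = 9/36 = 0.25.
d = −(3/4) ln(1 − 4p/3) = −0.75 ln(1 − 0.333333) = −0.75 ln(0.666667)
  = −0.75 × (-0.405465) = 0.304099 substitutions/site.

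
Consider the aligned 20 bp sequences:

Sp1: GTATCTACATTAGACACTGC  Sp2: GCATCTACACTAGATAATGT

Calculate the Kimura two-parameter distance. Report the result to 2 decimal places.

Of 20 sites, 4 differences are transitions and 1 are transversions, so P = 4/20 = 0.2 and Q = 1/20 = 0.05.
Under the Kimura two-parameter model, d = −½ ln(1 − 2P − Q) − ¼ ln(1 − 2Q).
1 − 2P − Q = 0.55, giving −½ ln(0.55) = 0.298919.
1 − 2Q = 0.9, giving −¼ ln(0.9) = 0.026340.
d = 0.298919 + 0.026340 = 0.325259.

0.33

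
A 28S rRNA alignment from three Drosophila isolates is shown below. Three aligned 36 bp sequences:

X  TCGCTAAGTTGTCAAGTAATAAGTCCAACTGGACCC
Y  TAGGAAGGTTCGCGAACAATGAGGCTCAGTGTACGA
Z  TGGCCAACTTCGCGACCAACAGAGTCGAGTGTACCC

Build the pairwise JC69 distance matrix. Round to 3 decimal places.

d(X,Y) = 0.745, d(X,Z) = 0.673, d(Y,Z) = 0.608

X–Y: 17/36 sites differ → p ≈ 0.472222, d = −0.75 ln(1 − 0.629629) = 0.744938 ≈ 0.745.
X–Z: 16/36 sites differ → p ≈ 0.444444, d = −0.75 ln(1 − 0.592592) = 0.673455 ≈ 0.673.
Y–Z: 15/36 sites differ → p ≈ 0.416667, d = −0.75 ln(1 − 0.555556) = 0.608198 ≈ 0.608.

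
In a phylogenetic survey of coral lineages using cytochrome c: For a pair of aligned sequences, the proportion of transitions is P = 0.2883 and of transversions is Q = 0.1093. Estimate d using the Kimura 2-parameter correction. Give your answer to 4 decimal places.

Under the Kimura two-parameter model, d = −½ ln(1 − 2P − Q) − ¼ ln(1 − 2Q).
1 − 2P − Q = 0.3141, giving −½ ln(0.3141) = 0.579022.
1 − 2Q = 0.7814, giving −¼ ln(0.7814) = 0.061667.
d = 0.579022 + 0.061667 = 0.640689.

0.6407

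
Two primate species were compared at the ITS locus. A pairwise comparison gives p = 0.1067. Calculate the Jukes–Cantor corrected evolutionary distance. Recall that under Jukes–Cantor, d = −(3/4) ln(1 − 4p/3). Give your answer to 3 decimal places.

0.115

d = −(3/4) ln(1 − 4p/3) = −0.75 ln(1 − 0.142267) = −0.75 ln(0.857733)
  = −0.75 × (-0.153462) = 0.115097 substitutions/site.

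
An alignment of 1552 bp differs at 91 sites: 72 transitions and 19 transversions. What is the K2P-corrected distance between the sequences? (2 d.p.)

P = 72/1552 ≈ 0.046392 and Q = 19/1552 ≈ 0.012242.
Under the Kimura two-parameter model, d = −½ ln(1 − 2P − Q) − ¼ ln(1 − 2Q).
1 − 2P − Q = 0.894974, giving −½ ln(0.894974) = 0.055480.
1 − 2Q = 0.975516, giving −¼ ln(0.975516) = 0.006197.
d = 0.055480 + 0.006197 = 0.061677.

0.06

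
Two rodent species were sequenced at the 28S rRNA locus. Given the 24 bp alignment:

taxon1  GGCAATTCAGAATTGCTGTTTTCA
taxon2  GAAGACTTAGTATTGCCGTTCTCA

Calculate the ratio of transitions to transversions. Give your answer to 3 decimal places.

3.000

Transitions are A↔G and C↔T; transversions are all other mismatches.
Transitions: 6. Transversions: 2.
R = 6/2 = 3.000.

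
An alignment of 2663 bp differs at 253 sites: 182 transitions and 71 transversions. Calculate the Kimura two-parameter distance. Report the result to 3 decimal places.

P = 182/2663 ≈ 0.068344 and Q = 71/2663 ≈ 0.026662.
Under the Kimura two-parameter model, d = −½ ln(1 − 2P − Q) − ¼ ln(1 − 2Q).
1 − 2P − Q = 0.83665, giving −½ ln(0.83665) = 0.089175.
1 − 2Q = 0.946676, giving −¼ ln(0.946676) = 0.013700.
d = 0.089175 + 0.013700 = 0.102875.

0.103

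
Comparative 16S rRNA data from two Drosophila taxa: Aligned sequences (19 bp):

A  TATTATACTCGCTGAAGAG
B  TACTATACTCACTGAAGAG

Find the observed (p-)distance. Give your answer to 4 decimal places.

The sequences differ at 2 of 19 positions (sites 3, 11).
p = 2/19 = 0.105263… ≈ 0.1053 (to 4 d.p.).

0.1053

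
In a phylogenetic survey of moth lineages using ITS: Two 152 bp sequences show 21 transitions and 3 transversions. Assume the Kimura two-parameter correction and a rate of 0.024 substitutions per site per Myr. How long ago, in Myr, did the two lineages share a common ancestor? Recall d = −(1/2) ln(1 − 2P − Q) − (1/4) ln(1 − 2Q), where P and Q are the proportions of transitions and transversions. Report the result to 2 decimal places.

3.87

P = 21/152 ≈ 0.138158 and Q = 3/152 ≈ 0.019737.
Under the Kimura two-parameter model, d = −½ ln(1 − 2P − Q) − ¼ ln(1 − 2Q).
1 − 2P − Q = 0.703947, giving −½ ln(0.703947) = 0.175526.
1 − 2Q = 0.960526, giving −¼ ln(0.960526) = 0.010069.
d = 0.175526 + 0.010069 = 0.185595.
Under a molecular clock d = 2μt, so t = d/(2μ) = 0.185595 / (2 × 0.024) = 3.87 Myr.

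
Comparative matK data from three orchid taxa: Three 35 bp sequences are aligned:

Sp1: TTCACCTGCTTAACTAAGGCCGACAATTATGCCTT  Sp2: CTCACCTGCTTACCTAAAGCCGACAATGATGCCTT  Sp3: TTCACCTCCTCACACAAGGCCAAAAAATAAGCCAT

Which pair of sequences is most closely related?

Sp1 and Sp2

Sp1–Sp2: 4/35 differ, p = 0.114, d = 0.124.
Sp1–Sp3: 10/35 differ, p = 0.286, d = 0.360.
Sp2–Sp3: 12/35 differ, p = 0.343, d = 0.458.
The smallest distance is between Sp1 and Sp2.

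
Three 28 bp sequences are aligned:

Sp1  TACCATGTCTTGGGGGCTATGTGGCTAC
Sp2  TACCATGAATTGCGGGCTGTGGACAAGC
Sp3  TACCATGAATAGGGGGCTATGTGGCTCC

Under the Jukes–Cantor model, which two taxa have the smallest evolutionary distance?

Sp1–Sp2: 10/28 differ, p = 0.357, d = 0.485.
Sp1–Sp3: 4/28 differ, p = 0.143, d = 0.158.
Sp2–Sp3: 9/28 differ, p = 0.321, d = 0.420.
The smallest distance is between Sp1 and Sp3.

Sp1 and Sp3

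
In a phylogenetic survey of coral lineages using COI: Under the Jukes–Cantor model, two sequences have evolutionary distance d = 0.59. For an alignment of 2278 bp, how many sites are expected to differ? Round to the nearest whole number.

931

Invert JC69: p = (3/4)(1 − e^(−4d/3)) = 0.75 × (1 − e^(-0.786667)) = 0.75 × (1 − 0.455360) = 0.408480.
Expected differing sites = pL ≈ 0.408480 × 2278 = 930.51744 ≈ 931.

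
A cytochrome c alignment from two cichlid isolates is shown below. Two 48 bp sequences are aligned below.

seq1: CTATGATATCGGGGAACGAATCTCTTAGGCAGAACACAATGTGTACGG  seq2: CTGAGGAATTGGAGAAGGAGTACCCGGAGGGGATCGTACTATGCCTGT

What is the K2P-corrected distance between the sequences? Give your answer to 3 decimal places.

1.031

Of 48 sites, 15 differences are transitions and 10 are transversions, so P = 15/48 = 0.3125 and Q = 10/48 ≈ 0.208333.
Under the Kimura two-parameter model, d = −½ ln(1 − 2P − Q) − ¼ ln(1 − 2Q).
1 − 2P − Q = 0.166667, giving −½ ln(0.166667) = 0.895879.
1 − 2Q = 0.583334, giving −¼ ln(0.583334) = 0.134749.
d = 0.895879 + 0.134749 = 1.030628.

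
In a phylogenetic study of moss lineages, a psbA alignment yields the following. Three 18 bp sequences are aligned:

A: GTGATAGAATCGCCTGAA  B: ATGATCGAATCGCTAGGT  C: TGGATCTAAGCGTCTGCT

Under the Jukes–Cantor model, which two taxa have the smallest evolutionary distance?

A and B

A–B: 6/18 differ, p = 0.333, d = 0.441.
A–C: 8/18 differ, p = 0.444, d = 0.673.
B–C: 8/18 differ, p = 0.444, d = 0.673.
The smallest distance is between A and B.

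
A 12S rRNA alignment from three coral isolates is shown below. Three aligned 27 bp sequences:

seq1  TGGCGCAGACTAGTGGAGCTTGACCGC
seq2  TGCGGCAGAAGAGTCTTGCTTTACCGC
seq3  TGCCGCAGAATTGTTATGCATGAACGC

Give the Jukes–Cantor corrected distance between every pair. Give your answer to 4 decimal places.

d(seq1,seq2) = 0.3770, d(seq1,seq3) = 0.3770, d(seq2,seq3) = 0.3770

seq1–seq2: 8/27 sites differ → p ≈ 0.296296, d = −0.75 ln(1 − 0.395061) = 0.376971 ≈ 0.3770.
seq1–seq3: 8/27 sites differ → p ≈ 0.296296, d = −0.75 ln(1 − 0.395061) = 0.376971 ≈ 0.3770.
seq2–seq3: 8/27 sites differ → p ≈ 0.296296, d = −0.75 ln(1 − 0.395061) = 0.376971 ≈ 0.3770.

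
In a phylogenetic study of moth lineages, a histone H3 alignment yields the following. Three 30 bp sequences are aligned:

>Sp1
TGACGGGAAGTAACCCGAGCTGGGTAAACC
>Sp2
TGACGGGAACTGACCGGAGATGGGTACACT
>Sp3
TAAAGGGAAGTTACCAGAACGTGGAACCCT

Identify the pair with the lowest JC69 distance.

Sp1–Sp2: 6/30 differ, p = 0.200, d = 0.233.
Sp1–Sp3: 11/30 differ, p = 0.367, d = 0.503.
Sp2–Sp3: 11/30 differ, p = 0.367, d = 0.503.
The smallest distance is between Sp1 and Sp2.

Sp1 and Sp2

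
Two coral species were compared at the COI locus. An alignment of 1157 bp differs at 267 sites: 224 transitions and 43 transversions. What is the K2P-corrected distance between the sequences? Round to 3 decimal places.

0.295

P = 224/1157 ≈ 0.193604 and Q = 43/1157 ≈ 0.037165.
Under the Kimura two-parameter model, d = −½ ln(1 − 2P − Q) − ¼ ln(1 − 2Q).
1 − 2P − Q = 0.575627, giving −½ ln(0.575627) = 0.276148.
1 − 2Q = 0.92567, giving −¼ ln(0.92567) = 0.019309.
d = 0.276148 + 0.019309 = 0.295457.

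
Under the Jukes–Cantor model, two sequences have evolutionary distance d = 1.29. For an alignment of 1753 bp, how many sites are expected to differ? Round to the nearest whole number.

Invert JC69: p = (3/4)(1 − e^(−4d/3)) = 0.75 × (1 − e^(-1.72)) = 0.75 × (1 − 0.179066) = 0.615701.
Expected differing sites = pL ≈ 0.615701 × 1753 = 1079.323853 ≈ 1079.

1079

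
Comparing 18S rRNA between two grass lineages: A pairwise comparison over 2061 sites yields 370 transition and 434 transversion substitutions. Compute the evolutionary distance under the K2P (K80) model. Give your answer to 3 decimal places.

P = 370/2061 ≈ 0.179525 and Q = 434/2061 ≈ 0.210577.
Under the Kimura two-parameter model, d = −½ ln(1 − 2P − Q) − ¼ ln(1 − 2Q).
1 − 2P − Q = 0.430373, giving −½ ln(0.430373) = 0.421552.
1 − 2Q = 0.578846, giving −¼ ln(0.578846) = 0.136680.
d = 0.421552 + 0.136680 = 0.558232.

0.558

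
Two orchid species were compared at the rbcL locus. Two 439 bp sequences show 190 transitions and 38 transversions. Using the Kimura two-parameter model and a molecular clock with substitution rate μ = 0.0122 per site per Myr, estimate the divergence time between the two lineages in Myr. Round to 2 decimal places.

P = 190/439 ≈ 0.432802 and Q = 38/439 ≈ 0.08656.
Under the Kimura two-parameter model, d = −½ ln(1 − 2P − Q) − ¼ ln(1 − 2Q).
1 − 2P − Q = 0.047836, giving −½ ln(0.047836) = 1.519988.
1 − 2Q = 0.82688, giving −¼ ln(0.82688) = 0.047524.
d = 1.519988 + 0.047524 = 1.567512.
Under a molecular clock d = 2μt, so t = d/(2μ) = 1.567512 / (2 × 0.0122) = 64.24 Myr.

64.24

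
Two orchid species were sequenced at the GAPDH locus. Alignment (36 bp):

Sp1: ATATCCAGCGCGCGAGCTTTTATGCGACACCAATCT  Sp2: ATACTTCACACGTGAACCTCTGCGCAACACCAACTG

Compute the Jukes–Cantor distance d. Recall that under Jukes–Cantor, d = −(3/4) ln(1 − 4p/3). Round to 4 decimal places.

The sequences differ at 16 of 36 sites, so p = 16/36 ≈ 0.444444.
d = −(3/4) ln(1 − 4p/3) = −0.75 ln(1 − 0.592592) = −0.75 ln(0.407408)
  = −0.75 × (-0.897940) = 0.673455 substitutions/site.

0.6735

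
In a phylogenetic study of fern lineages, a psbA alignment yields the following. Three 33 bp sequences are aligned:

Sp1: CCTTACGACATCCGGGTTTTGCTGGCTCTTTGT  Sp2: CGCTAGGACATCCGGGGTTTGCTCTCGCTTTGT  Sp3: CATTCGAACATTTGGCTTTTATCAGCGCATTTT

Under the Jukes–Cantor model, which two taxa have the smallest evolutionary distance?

Sp1–Sp2: 7/33 differ, p = 0.212, d = 0.249.
Sp1–Sp3: 14/33 differ, p = 0.424, d = 0.625.
Sp2–Sp3: 15/33 differ, p = 0.455, d = 0.699.
The smallest distance is between Sp1 and Sp2.

Sp1 and Sp2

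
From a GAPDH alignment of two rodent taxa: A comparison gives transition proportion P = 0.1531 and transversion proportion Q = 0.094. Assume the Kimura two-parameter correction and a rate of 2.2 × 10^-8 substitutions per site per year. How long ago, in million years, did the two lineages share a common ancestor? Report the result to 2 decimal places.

6.99

Under the Kimura two-parameter model, d = −½ ln(1 − 2P − Q) − ¼ ln(1 − 2Q).
1 − 2P − Q = 0.5998, giving −½ ln(0.5998) = 0.255580.
1 − 2Q = 0.812, giving −¼ ln(0.812) = 0.052064.
d = 0.255580 + 0.052064 = 0.307644.
Under a molecular clock d = 2μt, so t = d/(2μ) = 0.307644 / (2 × 2.2 × 10^-8) = 6.99 million years.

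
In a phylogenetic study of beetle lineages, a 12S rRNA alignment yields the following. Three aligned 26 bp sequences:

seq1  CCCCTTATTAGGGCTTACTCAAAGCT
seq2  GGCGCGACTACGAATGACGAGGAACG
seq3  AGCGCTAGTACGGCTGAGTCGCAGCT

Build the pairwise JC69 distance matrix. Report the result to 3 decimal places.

seq1–seq2: 16/26 sites differ → p ≈ 0.615385, d = −0.75 ln(1 − 0.820513) = 1.288239 ≈ 1.288.
seq1–seq3: 10/26 sites differ → p ≈ 0.384615, d = −0.75 ln(1 − 0.51282) = 0.539341 ≈ 0.539.
seq2–seq3: 11/26 sites differ → p ≈ 0.423077, d = −0.75 ln(1 − 0.564103) = 0.622762 ≈ 0.623.

d(seq1,seq2) = 1.288, d(seq1,seq3) = 0.539, d(seq2,seq3) = 0.623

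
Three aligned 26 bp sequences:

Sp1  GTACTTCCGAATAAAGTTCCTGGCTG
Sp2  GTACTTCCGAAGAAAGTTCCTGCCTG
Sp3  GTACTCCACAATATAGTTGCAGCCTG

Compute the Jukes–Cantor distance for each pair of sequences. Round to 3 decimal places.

d(Sp1,Sp2) = 0.081, d(Sp1,Sp3) = 0.334, d(Sp2,Sp3) = 0.334

Sp1–Sp2: 2/26 sites differ → p ≈ 0.076923, d = −0.75 ln(1 − 0.102564) = 0.081160 ≈ 0.081.
Sp1–Sp3: 7/26 sites differ → p ≈ 0.269231, d = −0.75 ln(1 − 0.358975) = 0.333515 ≈ 0.334.
Sp2–Sp3: 7/26 sites differ → p ≈ 0.269231, d = −0.75 ln(1 − 0.358975) = 0.333515 ≈ 0.334.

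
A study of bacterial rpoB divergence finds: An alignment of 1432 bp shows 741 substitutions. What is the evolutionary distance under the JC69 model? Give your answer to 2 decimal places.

p = 741/1432 ≈ 0.517458.
d = −(3/4) ln(1 − 4p/3) = −0.75 ln(1 − 0.689944) = −0.75 ln(0.310056)
  = −0.75 × (-1.171002) = 0.878252 substitutions/site.

0.88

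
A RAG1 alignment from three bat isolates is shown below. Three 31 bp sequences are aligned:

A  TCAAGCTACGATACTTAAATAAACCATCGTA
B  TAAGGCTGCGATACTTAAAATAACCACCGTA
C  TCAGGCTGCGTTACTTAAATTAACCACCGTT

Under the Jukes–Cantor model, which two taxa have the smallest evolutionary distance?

A–B: 6/31 differ, p = 0.194, d = 0.224.
A–C: 6/31 differ, p = 0.194, d = 0.224.
B–C: 4/31 differ, p = 0.129, d = 0.142.
The smallest distance is between B and C.

B and C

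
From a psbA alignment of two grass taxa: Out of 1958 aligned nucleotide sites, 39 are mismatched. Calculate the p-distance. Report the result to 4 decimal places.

0.0199

p = 39/1958 = 0.019918… ≈ 0.0199 (to 4 d.p.).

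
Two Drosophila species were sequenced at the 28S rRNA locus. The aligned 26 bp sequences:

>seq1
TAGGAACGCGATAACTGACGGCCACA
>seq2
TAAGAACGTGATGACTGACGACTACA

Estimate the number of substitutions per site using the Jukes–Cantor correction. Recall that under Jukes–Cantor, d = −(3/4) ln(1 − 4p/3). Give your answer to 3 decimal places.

The sequences differ at 5 of 26 sites (3, 9, 13, 21, 23), so p = 5/26 ≈ 0.192308.
d = −(3/4) ln(1 − 4p/3) = −0.75 ln(1 − 0.256411) = −0.75 ln(0.743589)
  = −0.75 × (-0.296267) = 0.222200 substitutions/site.

0.222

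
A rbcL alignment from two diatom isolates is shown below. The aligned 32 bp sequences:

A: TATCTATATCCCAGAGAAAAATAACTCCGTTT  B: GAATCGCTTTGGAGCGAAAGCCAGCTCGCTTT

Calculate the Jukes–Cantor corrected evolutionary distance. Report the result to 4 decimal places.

0.9241

The sequences differ at 17 of 32 sites, so p = 17/32 = 0.53125.
d = −(3/4) ln(1 − 4p/3) = −0.75 ln(1 − 0.708333) = −0.75 ln(0.291667)
  = −0.75 × (-1.232143) = 0.924107 substitutions/site.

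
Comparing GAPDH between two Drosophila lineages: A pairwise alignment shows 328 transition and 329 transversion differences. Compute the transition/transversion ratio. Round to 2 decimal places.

R = 328/329 = 0.996960… ≈ 1.00 (to 2 d.p.).

1.00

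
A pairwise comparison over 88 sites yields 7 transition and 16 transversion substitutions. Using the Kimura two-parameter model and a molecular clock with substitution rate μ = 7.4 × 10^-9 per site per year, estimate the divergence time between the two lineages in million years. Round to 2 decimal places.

P = 7/88 ≈ 0.079545 and Q = 16/88 ≈ 0.181818.
Under the Kimura two-parameter model, d = −½ ln(1 − 2P − Q) − ¼ ln(1 − 2Q).
1 − 2P − Q = 0.659092, giving −½ ln(0.659092) = 0.208446.
1 − 2Q = 0.636364, giving −¼ ln(0.636364) = 0.112996.
d = 0.208446 + 0.112996 = 0.321442.
Under a molecular clock d = 2μt, so t = d/(2μ) = 0.321442 / (2 × 7.4 × 10^-9) = 21.72 million years.

21.72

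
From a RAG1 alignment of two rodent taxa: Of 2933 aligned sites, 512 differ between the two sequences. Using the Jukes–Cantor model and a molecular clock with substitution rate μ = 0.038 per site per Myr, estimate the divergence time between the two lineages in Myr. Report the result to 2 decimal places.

p = 512/2933 ≈ 0.174565.
d = −(3/4) ln(1 − 4p/3) = −0.75 ln(1 − 0.232753) = −0.75 ln(0.767247)
  = −0.75 × (-0.264946) = 0.198710 substitutions/site.
Under a molecular clock d = 2μt, so t = d/(2μ) = 0.198710 / (2 × 0.038) = 2.61 Myr.

2.61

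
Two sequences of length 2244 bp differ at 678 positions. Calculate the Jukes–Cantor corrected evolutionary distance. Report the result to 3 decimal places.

p = 678/2244 ≈ 0.302139.
d = −(3/4) ln(1 − 4p/3) = −0.75 ln(1 − 0.402852) = −0.75 ln(0.597148)
  = −0.75 × (-0.515590) = 0.386693 substitutions/site.

0.387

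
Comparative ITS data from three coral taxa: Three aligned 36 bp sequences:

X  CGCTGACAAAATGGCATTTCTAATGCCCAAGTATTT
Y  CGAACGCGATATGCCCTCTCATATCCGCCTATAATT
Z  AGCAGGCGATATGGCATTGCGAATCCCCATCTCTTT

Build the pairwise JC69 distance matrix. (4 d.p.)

d(X,Y) = 0.7449, d(X,Z) = 0.3924, d(Y,Z) = 0.5482

X–Y: 17/36 sites differ → p ≈ 0.472222, d = −0.75 ln(1 − 0.629629) = 0.744938 ≈ 0.7449.
X–Z: 11/36 sites differ → p ≈ 0.305556, d = −0.75 ln(1 − 0.407408) = 0.392437 ≈ 0.3924.
Y–Z: 14/36 sites differ → p ≈ 0.388889, d = −0.75 ln(1 − 0.518519) = 0.548166 ≈ 0.5482.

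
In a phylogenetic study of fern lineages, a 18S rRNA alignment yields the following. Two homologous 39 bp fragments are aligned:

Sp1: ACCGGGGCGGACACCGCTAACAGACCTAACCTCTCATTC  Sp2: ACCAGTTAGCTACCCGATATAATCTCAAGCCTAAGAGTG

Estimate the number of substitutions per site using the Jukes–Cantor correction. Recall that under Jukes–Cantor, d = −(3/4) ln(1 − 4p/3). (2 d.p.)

The sequences differ at 21 of 39 sites, so p = 21/39 ≈ 0.538462.
d = −(3/4) ln(1 − 4p/3) = −0.75 ln(1 − 0.717949) = −0.75 ln(0.282051)
  = −0.75 × (-1.265667) = 0.949250 substitutions/site.

0.95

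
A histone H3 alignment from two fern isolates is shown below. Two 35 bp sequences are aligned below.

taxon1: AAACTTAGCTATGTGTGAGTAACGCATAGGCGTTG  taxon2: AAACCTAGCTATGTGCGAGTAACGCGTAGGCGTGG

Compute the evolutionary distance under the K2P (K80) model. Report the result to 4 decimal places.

Of 35 sites, 3 differences are transitions and 1 are transversions, so P = 3/35 ≈ 0.085714 and Q = 1/35 ≈ 0.028571.
Under the Kimura two-parameter model, d = −½ ln(1 − 2P − Q) − ¼ ln(1 − 2Q).
1 − 2P − Q = 0.800001, giving −½ ln(0.800001) = 0.111571.
1 − 2Q = 0.942858, giving −¼ ln(0.942858) = 0.014710.
d = 0.111571 + 0.014710 = 0.126281.

0.1263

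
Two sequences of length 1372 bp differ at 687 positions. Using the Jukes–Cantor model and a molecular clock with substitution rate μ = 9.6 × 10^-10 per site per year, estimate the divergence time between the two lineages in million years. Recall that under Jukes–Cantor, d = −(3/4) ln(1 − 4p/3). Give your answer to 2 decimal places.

p = 687/1372 ≈ 0.500729.
d = −(3/4) ln(1 − 4p/3) = −0.75 ln(1 − 0.667639) = −0.75 ln(0.332361)
  = −0.75 × (-1.101534) = 0.826151 substitutions/site.
Under a molecular clock d = 2μt, so t = d/(2μ) = 0.826151 / (2 × 9.6 × 10^-10) = 430.29 million years.

430.29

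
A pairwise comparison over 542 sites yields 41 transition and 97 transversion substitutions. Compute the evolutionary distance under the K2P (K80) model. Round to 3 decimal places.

P = 41/542 ≈ 0.075646 and Q = 97/542 ≈ 0.178967.
Under the Kimura two-parameter model, d = −½ ln(1 − 2P − Q) − ¼ ln(1 − 2Q).
1 − 2P − Q = 0.669741, giving −½ ln(0.669741) = 0.200432.
1 − 2Q = 0.642066, giving −¼ ln(0.642066) = 0.110766.
d = 0.200432 + 0.110766 = 0.311198.

0.311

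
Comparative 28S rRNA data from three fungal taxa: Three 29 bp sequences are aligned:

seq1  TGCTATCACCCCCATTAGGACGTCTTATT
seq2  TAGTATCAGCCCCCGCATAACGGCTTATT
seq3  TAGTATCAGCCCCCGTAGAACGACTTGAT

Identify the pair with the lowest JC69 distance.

seq1–seq2: 9/29 differ, p = 0.310, d = 0.401.
seq1–seq3: 9/29 differ, p = 0.310, d = 0.401.
seq2–seq3: 5/29 differ, p = 0.172, d = 0.196.
The smallest distance is between seq2 and seq3.

seq2 and seq3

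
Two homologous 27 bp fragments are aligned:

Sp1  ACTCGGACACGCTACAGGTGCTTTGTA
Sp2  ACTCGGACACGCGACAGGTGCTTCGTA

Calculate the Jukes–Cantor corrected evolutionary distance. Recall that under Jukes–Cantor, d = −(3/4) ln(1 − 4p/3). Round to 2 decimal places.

0.08

The sequences differ at 2 of 27 sites (13, 24), so p = 2/27 ≈ 0.074074.
d = −(3/4) ln(1 − 4p/3) = −0.75 ln(1 − 0.098765) = −0.75 ln(0.901235)
  = −0.75 × (-0.103989) = 0.077992 substitutions/site.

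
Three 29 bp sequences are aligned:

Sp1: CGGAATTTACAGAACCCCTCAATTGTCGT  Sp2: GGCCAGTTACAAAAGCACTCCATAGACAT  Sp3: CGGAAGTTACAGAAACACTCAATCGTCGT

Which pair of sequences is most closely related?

Sp1–Sp2: 11/29 differ, p = 0.379, d = 0.529.
Sp1–Sp3: 4/29 differ, p = 0.138, d = 0.152.
Sp2–Sp3: 9/29 differ, p = 0.310, d = 0.401.
The smallest distance is between Sp1 and Sp3.

Sp1 and Sp3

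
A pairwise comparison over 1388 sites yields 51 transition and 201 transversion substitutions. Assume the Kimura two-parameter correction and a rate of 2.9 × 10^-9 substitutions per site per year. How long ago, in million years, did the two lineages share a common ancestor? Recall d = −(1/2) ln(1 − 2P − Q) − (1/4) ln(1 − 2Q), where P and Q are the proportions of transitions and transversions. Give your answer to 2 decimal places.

35.97

P = 51/1388 ≈ 0.036744 and Q = 201/1388 ≈ 0.144813.
Under the Kimura two-parameter model, d = −½ ln(1 − 2P − Q) − ¼ ln(1 − 2Q).
1 − 2P − Q = 0.781699, giving −½ ln(0.781699) = 0.123143.
1 − 2Q = 0.710374, giving −¼ ln(0.710374) = 0.085491.
d = 0.123143 + 0.085491 = 0.208634.
Under a molecular clock d = 2μt, so t = d/(2μ) = 0.208634 / (2 × 2.9 × 10^-9) = 35.97 million years.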